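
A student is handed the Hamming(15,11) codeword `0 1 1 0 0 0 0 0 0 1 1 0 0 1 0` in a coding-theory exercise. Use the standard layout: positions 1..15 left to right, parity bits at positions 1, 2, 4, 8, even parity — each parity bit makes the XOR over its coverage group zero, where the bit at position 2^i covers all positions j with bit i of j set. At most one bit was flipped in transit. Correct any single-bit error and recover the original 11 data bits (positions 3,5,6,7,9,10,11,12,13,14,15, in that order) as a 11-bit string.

s1: b1⊕b3⊕b5⊕b7⊕b9⊕b11⊕b13⊕b15 = 0⊕1⊕0⊕0⊕0⊕1⊕0⊕0 = 0
s2: b2⊕b3⊕b6⊕b7⊕b10⊕b11⊕b14⊕b15 = 1⊕1⊕0⊕0⊕1⊕1⊕1⊕0 = 1
s4: b4⊕b5⊕b6⊕b7⊕b12⊕b13⊕b14⊕b15 = 0⊕0⊕0⊕0⊕0⊕0⊕1⊕0 = 1
s8: b8⊕b9⊕b10⊕b11⊕b12⊕b13⊕b14⊕b15 = 0⊕0⊕1⊕1⊕0⊕0⊕1⊕0 = 1
Syndrome (s8...s1) = 1110 → position 14.
Flip bit 14: corrected codeword = 011000000110000
Data bits at positions 3,5,6,7,9,10,11,12,13,14,15: 10000110000

10000110000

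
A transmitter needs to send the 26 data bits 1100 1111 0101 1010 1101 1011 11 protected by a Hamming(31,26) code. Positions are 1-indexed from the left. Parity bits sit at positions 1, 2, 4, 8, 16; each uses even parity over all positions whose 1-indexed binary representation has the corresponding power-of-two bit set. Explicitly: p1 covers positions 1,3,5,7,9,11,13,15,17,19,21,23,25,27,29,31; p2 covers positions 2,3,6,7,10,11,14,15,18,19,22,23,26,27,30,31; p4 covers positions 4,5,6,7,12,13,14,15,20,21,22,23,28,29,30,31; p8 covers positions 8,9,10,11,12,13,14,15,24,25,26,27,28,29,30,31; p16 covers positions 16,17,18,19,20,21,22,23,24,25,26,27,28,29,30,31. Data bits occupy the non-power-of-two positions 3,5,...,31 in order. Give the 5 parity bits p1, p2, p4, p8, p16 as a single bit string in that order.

10011

Place data bits at non-power-of-two positions: b3=1, b5=1, b6=0, b7=0, b9=1, b10=1, b11=1, b12=1, b13=0, b14=1, b15=0, b17=1, b18=1, b19=0, b20=1, b21=0, b22=1, b23=1, b24=0, b25=1, b26=1, b27=0, b28=1, b29=1, b30=1, b31=1.
p1 = XOR of data positions {3,5,7,9,11,13,15,17,19,21,23,25,27,29,31} = 1⊕1⊕0⊕1⊕1⊕0⊕0⊕1⊕0⊕0⊕1⊕1⊕0⊕1⊕1 = 1
p2 = XOR of data positions {3,6,7,10,11,14,15,18,19,22,23,26,27,30,31} = 1⊕0⊕0⊕1⊕1⊕1⊕0⊕1⊕0⊕1⊕1⊕1⊕0⊕1⊕1 = 0
p4 = XOR of data positions {5,6,7,12,13,14,15,20,21,22,23,28,29,30,31} = 1⊕0⊕0⊕1⊕0⊕1⊕0⊕1⊕0⊕1⊕1⊕1⊕1⊕1⊕1 = 0
p8 = XOR of data positions {9,10,11,12,13,14,15,24,25,26,27,28,29,30,31} = 1⊕1⊕1⊕1⊕0⊕1⊕0⊕0⊕1⊕1⊕0⊕1⊕1⊕1⊕1 = 1
p16 = XOR of data positions {17,18,19,20,21,22,23,24,25,26,27,28,29,30,31} = 1⊕1⊕0⊕1⊕0⊕1⊕1⊕0⊕1⊕1⊕0⊕1⊕1⊕1⊕1 = 1
Parity bits p1,p2,p4,p8,p16 = 10011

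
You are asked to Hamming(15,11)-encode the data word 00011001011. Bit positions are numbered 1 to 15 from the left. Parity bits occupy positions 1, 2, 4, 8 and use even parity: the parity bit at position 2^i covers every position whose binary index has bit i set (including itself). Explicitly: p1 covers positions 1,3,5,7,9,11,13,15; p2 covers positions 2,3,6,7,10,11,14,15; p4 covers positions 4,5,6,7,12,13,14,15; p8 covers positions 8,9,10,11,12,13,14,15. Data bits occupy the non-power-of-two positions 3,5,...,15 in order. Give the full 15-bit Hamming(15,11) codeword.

Place data bits at non-power-of-two positions: b3=0, b5=0, b6=0, b7=1, b9=1, b10=0, b11=0, b12=1, b13=0, b14=1, b15=1.
p1 = XOR of data positions {3,5,7,9,11,13,15} = 0⊕0⊕1⊕1⊕0⊕0⊕1 = 1
p2 = XOR of data positions {3,6,7,10,11,14,15} = 0⊕0⊕1⊕0⊕0⊕1⊕1 = 1
p4 = XOR of data positions {5,6,7,12,13,14,15} = 0⊕0⊕1⊕1⊕0⊕1⊕1 = 0
p8 = XOR of data positions {9,10,11,12,13,14,15} = 1⊕0⊕0⊕1⊕0⊕1⊕1 = 0
Codeword b1..b15 = 110000101001011

110000101001011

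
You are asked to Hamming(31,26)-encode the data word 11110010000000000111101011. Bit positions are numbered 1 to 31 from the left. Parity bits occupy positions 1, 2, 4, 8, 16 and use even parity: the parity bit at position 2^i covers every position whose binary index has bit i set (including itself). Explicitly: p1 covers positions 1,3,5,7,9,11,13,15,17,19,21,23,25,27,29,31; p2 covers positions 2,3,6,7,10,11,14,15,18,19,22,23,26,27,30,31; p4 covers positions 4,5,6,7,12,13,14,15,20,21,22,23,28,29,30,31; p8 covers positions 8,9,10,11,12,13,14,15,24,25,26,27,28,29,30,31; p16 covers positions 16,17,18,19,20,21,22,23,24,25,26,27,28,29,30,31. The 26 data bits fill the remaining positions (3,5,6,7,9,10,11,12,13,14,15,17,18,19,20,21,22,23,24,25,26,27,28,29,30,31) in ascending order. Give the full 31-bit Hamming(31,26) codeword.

1011111100100001000000111101011

Place data bits at non-power-of-two positions: b3=1, b5=1, b6=1, b7=1, b9=0, b10=0, b11=1, b12=0, b13=0, b14=0, b15=0, b17=0, b18=0, b19=0, b20=0, b21=0, b22=0, b23=1, b24=1, b25=1, b26=1, b27=0, b28=1, b29=0, b30=1, b31=1.
p1 = XOR of data positions {3,5,7,9,11,13,15,17,19,21,23,25,27,29,31} = 1⊕1⊕1⊕0⊕1⊕0⊕0⊕0⊕0⊕0⊕1⊕1⊕0⊕0⊕1 = 1
p2 = XOR of data positions {3,6,7,10,11,14,15,18,19,22,23,26,27,30,31} = 1⊕1⊕1⊕0⊕1⊕0⊕0⊕0⊕0⊕0⊕1⊕1⊕0⊕1⊕1 = 0
p4 = XOR of data positions {5,6,7,12,13,14,15,20,21,22,23,28,29,30,31} = 1⊕1⊕1⊕0⊕0⊕0⊕0⊕0⊕0⊕0⊕1⊕1⊕0⊕1⊕1 = 1
p8 = XOR of data positions {9,10,11,12,13,14,15,24,25,26,27,28,29,30,31} = 0⊕0⊕1⊕0⊕0⊕0⊕0⊕1⊕1⊕1⊕0⊕1⊕0⊕1⊕1 = 1
p16 = XOR of data positions {17,18,19,20,21,22,23,24,25,26,27,28,29,30,31} = 0⊕0⊕0⊕0⊕0⊕0⊕1⊕1⊕1⊕1⊕0⊕1⊕0⊕1⊕1 = 1
Codeword b1..b31 = 1011111100100001000000111101011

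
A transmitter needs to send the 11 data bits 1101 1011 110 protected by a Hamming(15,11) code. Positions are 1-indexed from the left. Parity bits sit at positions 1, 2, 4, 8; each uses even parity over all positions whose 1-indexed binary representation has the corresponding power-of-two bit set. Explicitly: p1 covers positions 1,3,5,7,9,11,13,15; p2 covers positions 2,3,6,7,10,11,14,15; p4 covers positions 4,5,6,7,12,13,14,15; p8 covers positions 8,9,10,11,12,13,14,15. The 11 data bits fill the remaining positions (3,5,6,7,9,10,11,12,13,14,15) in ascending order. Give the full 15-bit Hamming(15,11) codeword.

Place data bits at non-power-of-two positions: b3=1, b5=1, b6=0, b7=1, b9=1, b10=0, b11=1, b12=1, b13=1, b14=1, b15=0.
p1 = XOR of data positions {3,5,7,9,11,13,15} = 1⊕1⊕1⊕1⊕1⊕1⊕0 = 0
p2 = XOR of data positions {3,6,7,10,11,14,15} = 1⊕0⊕1⊕0⊕1⊕1⊕0 = 0
p4 = XOR of data positions {5,6,7,12,13,14,15} = 1⊕0⊕1⊕1⊕1⊕1⊕0 = 1
p8 = XOR of data positions {9,10,11,12,13,14,15} = 1⊕0⊕1⊕1⊕1⊕1⊕0 = 1
Codeword b1..b15 = 001110111011110

001110111011110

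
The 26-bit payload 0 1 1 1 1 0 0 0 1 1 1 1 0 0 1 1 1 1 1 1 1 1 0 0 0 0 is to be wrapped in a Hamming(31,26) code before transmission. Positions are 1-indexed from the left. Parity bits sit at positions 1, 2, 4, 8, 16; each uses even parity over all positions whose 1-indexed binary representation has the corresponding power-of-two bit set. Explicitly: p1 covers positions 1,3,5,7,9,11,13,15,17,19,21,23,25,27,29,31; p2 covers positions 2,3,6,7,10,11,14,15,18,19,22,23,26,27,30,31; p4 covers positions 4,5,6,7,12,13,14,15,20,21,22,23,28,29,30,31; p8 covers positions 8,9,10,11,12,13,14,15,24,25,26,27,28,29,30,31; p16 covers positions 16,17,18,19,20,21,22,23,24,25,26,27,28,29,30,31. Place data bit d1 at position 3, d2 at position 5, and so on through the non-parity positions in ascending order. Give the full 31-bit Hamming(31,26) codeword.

0000111010001111100111111110000

Place data bits at non-power-of-two positions: b3=0, b5=1, b6=1, b7=1, b9=1, b10=0, b11=0, b12=0, b13=1, b14=1, b15=1, b17=1, b18=0, b19=0, b20=1, b21=1, b22=1, b23=1, b24=1, b25=1, b26=1, b27=1, b28=0, b29=0, b30=0, b31=0.
p1 = XOR of data positions {3,5,7,9,11,13,15,17,19,21,23,25,27,29,31} = 0⊕1⊕1⊕1⊕0⊕1⊕1⊕1⊕0⊕1⊕1⊕1⊕1⊕0⊕0 = 0
p2 = XOR of data positions {3,6,7,10,11,14,15,18,19,22,23,26,27,30,31} = 0⊕1⊕1⊕0⊕0⊕1⊕1⊕0⊕0⊕1⊕1⊕1⊕1⊕0⊕0 = 0
p4 = XOR of data positions {5,6,7,12,13,14,15,20,21,22,23,28,29,30,31} = 1⊕1⊕1⊕0⊕1⊕1⊕1⊕1⊕1⊕1⊕1⊕0⊕0⊕0⊕0 = 0
p8 = XOR of data positions {9,10,11,12,13,14,15,24,25,26,27,28,29,30,31} = 1⊕0⊕0⊕0⊕1⊕1⊕1⊕1⊕1⊕1⊕1⊕0⊕0⊕0⊕0 = 0
p16 = XOR of data positions {17,18,19,20,21,22,23,24,25,26,27,28,29,30,31} = 1⊕0⊕0⊕1⊕1⊕1⊕1⊕1⊕1⊕1⊕1⊕0⊕0⊕0⊕0 = 1
Codeword b1..b31 = 0000111010001111100111111110000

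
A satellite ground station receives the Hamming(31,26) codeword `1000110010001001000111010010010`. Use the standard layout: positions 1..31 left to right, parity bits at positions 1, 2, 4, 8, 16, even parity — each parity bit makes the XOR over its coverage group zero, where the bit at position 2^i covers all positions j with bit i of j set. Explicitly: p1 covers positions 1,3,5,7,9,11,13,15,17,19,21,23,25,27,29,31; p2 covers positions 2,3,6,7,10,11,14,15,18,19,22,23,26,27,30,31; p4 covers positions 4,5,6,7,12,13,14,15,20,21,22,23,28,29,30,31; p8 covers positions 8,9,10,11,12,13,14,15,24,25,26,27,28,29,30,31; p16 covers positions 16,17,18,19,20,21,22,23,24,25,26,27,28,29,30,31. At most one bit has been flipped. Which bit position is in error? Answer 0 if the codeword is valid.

s1: b1⊕b3⊕b5⊕b7⊕b9⊕b11⊕b13⊕b15⊕b17⊕b19⊕b21⊕b23⊕b25⊕b27⊕b29⊕b31 = 1⊕0⊕1⊕0⊕1⊕0⊕1⊕0⊕0⊕0⊕1⊕0⊕0⊕1⊕0⊕0 = 0
s2: b2⊕b3⊕b6⊕b7⊕b10⊕b11⊕b14⊕b15⊕b18⊕b19⊕b22⊕b23⊕b26⊕b27⊕b30⊕b31 = 0⊕0⊕1⊕0⊕0⊕0⊕0⊕0⊕0⊕0⊕1⊕0⊕0⊕1⊕1⊕0 = 0
s4: b4⊕b5⊕b6⊕b7⊕b12⊕b13⊕b14⊕b15⊕b20⊕b21⊕b22⊕b23⊕b28⊕b29⊕b30⊕b31 = 0⊕1⊕1⊕0⊕0⊕1⊕0⊕0⊕1⊕1⊕1⊕0⊕0⊕0⊕1⊕0 = 1
s8: b8⊕b9⊕b10⊕b11⊕b12⊕b13⊕b14⊕b15⊕b24⊕b25⊕b26⊕b27⊕b28⊕b29⊕b30⊕b31 = 0⊕1⊕0⊕0⊕0⊕1⊕0⊕0⊕1⊕0⊕0⊕1⊕0⊕0⊕1⊕0 = 1
s16: b16⊕b17⊕b18⊕b19⊕b20⊕b21⊕b22⊕b23⊕b24⊕b25⊕b26⊕b27⊕b28⊕b29⊕b30⊕b31 = 1⊕0⊕0⊕0⊕1⊕1⊕1⊕0⊕1⊕0⊕0⊕1⊕0⊕0⊕1⊕0 = 1
Syndrome (s16...s1) = 11100 → position 28.

28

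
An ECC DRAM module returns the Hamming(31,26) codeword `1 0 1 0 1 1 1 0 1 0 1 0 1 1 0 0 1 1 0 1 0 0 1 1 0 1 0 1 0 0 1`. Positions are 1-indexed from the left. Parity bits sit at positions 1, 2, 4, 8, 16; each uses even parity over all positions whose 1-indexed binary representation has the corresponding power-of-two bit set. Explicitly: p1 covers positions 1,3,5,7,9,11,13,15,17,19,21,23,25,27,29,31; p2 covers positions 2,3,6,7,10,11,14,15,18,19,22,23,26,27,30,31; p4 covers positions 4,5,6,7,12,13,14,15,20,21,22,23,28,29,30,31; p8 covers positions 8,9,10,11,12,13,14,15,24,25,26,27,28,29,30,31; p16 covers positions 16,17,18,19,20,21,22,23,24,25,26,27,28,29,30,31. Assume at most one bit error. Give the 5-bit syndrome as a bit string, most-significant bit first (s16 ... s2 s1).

00110

s1: b1⊕b3⊕b5⊕b7⊕b9⊕b11⊕b13⊕b15⊕b17⊕b19⊕b21⊕b23⊕b25⊕b27⊕b29⊕b31 = 1⊕1⊕1⊕1⊕1⊕1⊕1⊕0⊕1⊕0⊕0⊕1⊕0⊕0⊕0⊕1 = 0
s2: b2⊕b3⊕b6⊕b7⊕b10⊕b11⊕b14⊕b15⊕b18⊕b19⊕b22⊕b23⊕b26⊕b27⊕b30⊕b31 = 0⊕1⊕1⊕1⊕0⊕1⊕1⊕0⊕1⊕0⊕0⊕1⊕1⊕0⊕0⊕1 = 1
s4: b4⊕b5⊕b6⊕b7⊕b12⊕b13⊕b14⊕b15⊕b20⊕b21⊕b22⊕b23⊕b28⊕b29⊕b30⊕b31 = 0⊕1⊕1⊕1⊕0⊕1⊕1⊕0⊕1⊕0⊕0⊕1⊕1⊕0⊕0⊕1 = 1
s8: b8⊕b9⊕b10⊕b11⊕b12⊕b13⊕b14⊕b15⊕b24⊕b25⊕b26⊕b27⊕b28⊕b29⊕b30⊕b31 = 0⊕1⊕0⊕1⊕0⊕1⊕1⊕0⊕1⊕0⊕1⊕0⊕1⊕0⊕0⊕1 = 0
s16: b16⊕b17⊕b18⊕b19⊕b20⊕b21⊕b22⊕b23⊕b24⊕b25⊕b26⊕b27⊕b28⊕b29⊕b30⊕b31 = 0⊕1⊕1⊕0⊕1⊕0⊕0⊕1⊕1⊕0⊕1⊕0⊕1⊕0⊕0⊕1 = 0
Syndrome (s16...s1) = 00110 → position 6.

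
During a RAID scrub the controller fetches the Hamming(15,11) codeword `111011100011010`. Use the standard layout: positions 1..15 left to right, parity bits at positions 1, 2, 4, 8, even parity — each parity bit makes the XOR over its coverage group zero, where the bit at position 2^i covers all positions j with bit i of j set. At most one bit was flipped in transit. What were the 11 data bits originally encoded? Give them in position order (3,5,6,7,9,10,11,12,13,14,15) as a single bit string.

s1: b1⊕b3⊕b5⊕b7⊕b9⊕b11⊕b13⊕b15 = 1⊕1⊕1⊕1⊕0⊕1⊕0⊕0 = 1
s2: b2⊕b3⊕b6⊕b7⊕b10⊕b11⊕b14⊕b15 = 1⊕1⊕1⊕1⊕0⊕1⊕1⊕0 = 0
s4: b4⊕b5⊕b6⊕b7⊕b12⊕b13⊕b14⊕b15 = 0⊕1⊕1⊕1⊕1⊕0⊕1⊕0 = 1
s8: b8⊕b9⊕b10⊕b11⊕b12⊕b13⊕b14⊕b15 = 0⊕0⊕0⊕1⊕1⊕0⊕1⊕0 = 1
Syndrome (s8...s1) = 1101 → position 13.
Flip bit 13: corrected codeword = 111011100011110
Data bits at positions 3,5,6,7,9,10,11,12,13,14,15: 11110011110

11110011110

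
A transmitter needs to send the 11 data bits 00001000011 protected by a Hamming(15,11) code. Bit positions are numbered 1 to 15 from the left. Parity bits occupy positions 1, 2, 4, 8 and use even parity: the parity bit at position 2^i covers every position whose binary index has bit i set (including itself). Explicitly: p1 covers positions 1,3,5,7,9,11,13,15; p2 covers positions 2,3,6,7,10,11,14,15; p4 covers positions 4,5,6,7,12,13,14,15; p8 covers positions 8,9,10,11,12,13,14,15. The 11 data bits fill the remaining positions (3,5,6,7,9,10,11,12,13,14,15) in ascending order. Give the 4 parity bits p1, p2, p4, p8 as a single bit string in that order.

0001

Place data bits at non-power-of-two positions: b3=0, b5=0, b6=0, b7=0, b9=1, b10=0, b11=0, b12=0, b13=0, b14=1, b15=1.
p1 = XOR of data positions {3,5,7,9,11,13,15} = 0⊕0⊕0⊕1⊕0⊕0⊕1 = 0
p2 = XOR of data positions {3,6,7,10,11,14,15} = 0⊕0⊕0⊕0⊕0⊕1⊕1 = 0
p4 = XOR of data positions {5,6,7,12,13,14,15} = 0⊕0⊕0⊕0⊕0⊕1⊕1 = 0
p8 = XOR of data positions {9,10,11,12,13,14,15} = 1⊕0⊕0⊕0⊕0⊕1⊕1 = 1
Parity bits p1,p2,p4,p8 = 0001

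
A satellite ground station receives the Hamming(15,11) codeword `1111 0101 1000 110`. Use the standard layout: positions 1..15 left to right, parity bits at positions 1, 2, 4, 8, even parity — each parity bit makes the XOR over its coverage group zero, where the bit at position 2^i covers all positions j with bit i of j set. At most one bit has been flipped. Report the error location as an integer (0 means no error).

s1: b1⊕b3⊕b5⊕b7⊕b9⊕b11⊕b13⊕b15 = 1⊕1⊕0⊕0⊕1⊕0⊕1⊕0 = 0
s2: b2⊕b3⊕b6⊕b7⊕b10⊕b11⊕b14⊕b15 = 1⊕1⊕1⊕0⊕0⊕0⊕1⊕0 = 0
s4: b4⊕b5⊕b6⊕b7⊕b12⊕b13⊕b14⊕b15 = 1⊕0⊕1⊕0⊕0⊕1⊕1⊕0 = 0
s8: b8⊕b9⊕b10⊕b11⊕b12⊕b13⊕b14⊕b15 = 1⊕1⊕0⊕0⊕0⊕1⊕1⊕0 = 0
Syndrome (s8...s1) = 0000 → position 0 (no error).

0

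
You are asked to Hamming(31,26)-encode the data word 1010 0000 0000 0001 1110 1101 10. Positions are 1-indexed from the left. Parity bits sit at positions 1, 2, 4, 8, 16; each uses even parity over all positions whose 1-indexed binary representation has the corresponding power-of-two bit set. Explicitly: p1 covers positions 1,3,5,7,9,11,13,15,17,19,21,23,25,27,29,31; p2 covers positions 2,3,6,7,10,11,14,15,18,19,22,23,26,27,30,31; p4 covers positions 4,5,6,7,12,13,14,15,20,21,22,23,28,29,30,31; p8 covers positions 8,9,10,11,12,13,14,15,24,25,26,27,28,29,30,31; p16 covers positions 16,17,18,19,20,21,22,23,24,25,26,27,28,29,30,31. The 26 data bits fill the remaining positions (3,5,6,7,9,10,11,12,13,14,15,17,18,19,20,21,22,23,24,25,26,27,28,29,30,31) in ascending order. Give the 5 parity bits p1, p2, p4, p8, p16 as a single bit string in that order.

Place data bits at non-power-of-two positions: b3=1, b5=0, b6=1, b7=0, b9=0, b10=0, b11=0, b12=0, b13=0, b14=0, b15=0, b17=0, b18=0, b19=0, b20=0, b21=1, b22=1, b23=1, b24=1, b25=0, b26=1, b27=1, b28=0, b29=1, b30=1, b31=0.
p1 = XOR of data positions {3,5,7,9,11,13,15,17,19,21,23,25,27,29,31} = 1⊕0⊕0⊕0⊕0⊕0⊕0⊕0⊕0⊕1⊕1⊕0⊕1⊕1⊕0 = 1
p2 = XOR of data positions {3,6,7,10,11,14,15,18,19,22,23,26,27,30,31} = 1⊕1⊕0⊕0⊕0⊕0⊕0⊕0⊕0⊕1⊕1⊕1⊕1⊕1⊕0 = 1
p4 = XOR of data positions {5,6,7,12,13,14,15,20,21,22,23,28,29,30,31} = 0⊕1⊕0⊕0⊕0⊕0⊕0⊕0⊕1⊕1⊕1⊕0⊕1⊕1⊕0 = 0
p8 = XOR of data positions {9,10,11,12,13,14,15,24,25,26,27,28,29,30,31} = 0⊕0⊕0⊕0⊕0⊕0⊕0⊕1⊕0⊕1⊕1⊕0⊕1⊕1⊕0 = 1
p16 = XOR of data positions {17,18,19,20,21,22,23,24,25,26,27,28,29,30,31} = 0⊕0⊕0⊕0⊕1⊕1⊕1⊕1⊕0⊕1⊕1⊕0⊕1⊕1⊕0 = 0
Parity bits p1,p2,p4,p8,p16 = 11010

11010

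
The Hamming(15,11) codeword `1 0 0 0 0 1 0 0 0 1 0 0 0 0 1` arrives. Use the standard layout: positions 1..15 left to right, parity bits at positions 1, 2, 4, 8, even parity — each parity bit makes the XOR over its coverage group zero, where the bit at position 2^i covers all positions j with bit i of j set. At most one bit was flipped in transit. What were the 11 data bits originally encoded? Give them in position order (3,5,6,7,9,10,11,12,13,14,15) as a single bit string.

00100100001

s1: b1⊕b3⊕b5⊕b7⊕b9⊕b11⊕b13⊕b15 = 1⊕0⊕0⊕0⊕0⊕0⊕0⊕1 = 0
s2: b2⊕b3⊕b6⊕b7⊕b10⊕b11⊕b14⊕b15 = 0⊕0⊕1⊕0⊕1⊕0⊕0⊕1 = 1
s4: b4⊕b5⊕b6⊕b7⊕b12⊕b13⊕b14⊕b15 = 0⊕0⊕1⊕0⊕0⊕0⊕0⊕1 = 0
s8: b8⊕b9⊕b10⊕b11⊕b12⊕b13⊕b14⊕b15 = 0⊕0⊕1⊕0⊕0⊕0⊕0⊕1 = 0
Syndrome (s8...s1) = 0010 → position 2.
Flip bit 2: corrected codeword = 110001000100001
Data bits at positions 3,5,6,7,9,10,11,12,13,14,15: 00100100001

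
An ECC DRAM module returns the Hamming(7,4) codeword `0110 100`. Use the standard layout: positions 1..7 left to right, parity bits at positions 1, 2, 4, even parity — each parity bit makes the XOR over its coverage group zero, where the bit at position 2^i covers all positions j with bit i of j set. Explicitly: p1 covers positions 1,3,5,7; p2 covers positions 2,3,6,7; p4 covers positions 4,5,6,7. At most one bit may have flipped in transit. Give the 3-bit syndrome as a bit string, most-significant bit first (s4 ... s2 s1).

100

s1: b1⊕b3⊕b5⊕b7 = 0⊕1⊕1⊕0 = 0
s2: b2⊕b3⊕b6⊕b7 = 1⊕1⊕0⊕0 = 0
s4: b4⊕b5⊕b6⊕b7 = 0⊕1⊕0⊕0 = 1
Syndrome (s4...s1) = 100 → position 4.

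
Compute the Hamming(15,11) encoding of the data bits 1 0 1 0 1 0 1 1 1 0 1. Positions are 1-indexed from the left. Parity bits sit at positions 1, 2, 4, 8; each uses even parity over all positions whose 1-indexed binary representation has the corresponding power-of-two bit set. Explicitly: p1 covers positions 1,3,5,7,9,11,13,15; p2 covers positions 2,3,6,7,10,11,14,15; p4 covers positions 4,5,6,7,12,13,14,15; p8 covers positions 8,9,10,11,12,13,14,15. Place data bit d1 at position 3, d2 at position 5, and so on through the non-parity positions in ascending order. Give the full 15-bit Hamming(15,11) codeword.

Place data bits at non-power-of-two positions: b3=1, b5=0, b6=1, b7=0, b9=1, b10=0, b11=1, b12=1, b13=1, b14=0, b15=1.
p1 = XOR of data positions {3,5,7,9,11,13,15} = 1⊕0⊕0⊕1⊕1⊕1⊕1 = 1
p2 = XOR of data positions {3,6,7,10,11,14,15} = 1⊕1⊕0⊕0⊕1⊕0⊕1 = 0
p4 = XOR of data positions {5,6,7,12,13,14,15} = 0⊕1⊕0⊕1⊕1⊕0⊕1 = 0
p8 = XOR of data positions {9,10,11,12,13,14,15} = 1⊕0⊕1⊕1⊕1⊕0⊕1 = 1
Codeword b1..b15 = 101001011011101

101001011011101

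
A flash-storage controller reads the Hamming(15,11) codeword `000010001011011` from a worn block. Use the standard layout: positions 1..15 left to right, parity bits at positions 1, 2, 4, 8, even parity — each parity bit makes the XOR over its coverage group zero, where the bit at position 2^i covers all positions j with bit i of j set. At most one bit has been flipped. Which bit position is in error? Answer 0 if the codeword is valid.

10

s1: b1⊕b3⊕b5⊕b7⊕b9⊕b11⊕b13⊕b15 = 0⊕0⊕1⊕0⊕1⊕1⊕0⊕1 = 0
s2: b2⊕b3⊕b6⊕b7⊕b10⊕b11⊕b14⊕b15 = 0⊕0⊕0⊕0⊕0⊕1⊕1⊕1 = 1
s4: b4⊕b5⊕b6⊕b7⊕b12⊕b13⊕b14⊕b15 = 0⊕1⊕0⊕0⊕1⊕0⊕1⊕1 = 0
s8: b8⊕b9⊕b10⊕b11⊕b12⊕b13⊕b14⊕b15 = 0⊕1⊕0⊕1⊕1⊕0⊕1⊕1 = 1
Syndrome (s8...s1) = 1010 → position 10.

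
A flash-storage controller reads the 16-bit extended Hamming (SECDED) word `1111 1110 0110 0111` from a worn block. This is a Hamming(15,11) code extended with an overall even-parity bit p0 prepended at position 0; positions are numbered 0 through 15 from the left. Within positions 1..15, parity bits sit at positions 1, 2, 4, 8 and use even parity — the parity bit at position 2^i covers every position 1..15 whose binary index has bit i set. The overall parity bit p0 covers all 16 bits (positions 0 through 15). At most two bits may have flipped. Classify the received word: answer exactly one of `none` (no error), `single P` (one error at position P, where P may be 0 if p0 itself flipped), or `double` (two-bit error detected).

double

s1: b1⊕b3⊕b5⊕b7⊕b9⊕b11⊕b13⊕b15 = 1⊕1⊕1⊕0⊕1⊕0⊕1⊕1 = 0
s2: b2⊕b3⊕b6⊕b7⊕b10⊕b11⊕b14⊕b15 = 1⊕1⊕1⊕0⊕1⊕0⊕1⊕1 = 0
s4: b4⊕b5⊕b6⊕b7⊕b12⊕b13⊕b14⊕b15 = 1⊕1⊕1⊕0⊕0⊕1⊕1⊕1 = 0
s8: b8⊕b9⊕b10⊕b11⊕b12⊕b13⊕b14⊕b15 = 0⊕1⊕1⊕0⊕0⊕1⊕1⊕1 = 1
Syndrome (s8...s1) = 1000 → position 8.
Overall parity (XOR of all 16 bits, including p0): 1⊕1⊕1⊕1⊕1⊕1⊕1⊕0⊕0⊕1⊕1⊕0⊕0⊕1⊕1⊕1 = 0
Overall=0, syndrome position=8 → double-bit error detected (uncorrectable).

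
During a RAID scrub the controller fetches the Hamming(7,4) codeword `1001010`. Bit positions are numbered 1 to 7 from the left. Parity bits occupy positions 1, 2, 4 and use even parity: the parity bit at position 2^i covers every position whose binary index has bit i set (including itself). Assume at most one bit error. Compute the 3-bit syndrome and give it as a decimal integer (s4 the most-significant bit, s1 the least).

s1: b1⊕b3⊕b5⊕b7 = 1⊕0⊕0⊕0 = 1
s2: b2⊕b3⊕b6⊕b7 = 0⊕0⊕1⊕0 = 1
s4: b4⊕b5⊕b6⊕b7 = 1⊕0⊕1⊕0 = 0
Syndrome (s4...s1) = 011 → position 3.

3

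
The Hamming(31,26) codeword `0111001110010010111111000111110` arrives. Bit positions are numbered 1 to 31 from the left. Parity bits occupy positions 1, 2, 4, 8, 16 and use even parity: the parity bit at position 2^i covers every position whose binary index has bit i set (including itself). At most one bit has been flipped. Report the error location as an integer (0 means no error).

25

s1: b1⊕b3⊕b5⊕b7⊕b9⊕b11⊕b13⊕b15⊕b17⊕b19⊕b21⊕b23⊕b25⊕b27⊕b29⊕b31 = 0⊕1⊕0⊕1⊕1⊕0⊕0⊕1⊕1⊕1⊕1⊕0⊕0⊕1⊕1⊕0 = 1
s2: b2⊕b3⊕b6⊕b7⊕b10⊕b11⊕b14⊕b15⊕b18⊕b19⊕b22⊕b23⊕b26⊕b27⊕b30⊕b31 = 1⊕1⊕0⊕1⊕0⊕0⊕0⊕1⊕1⊕1⊕1⊕0⊕1⊕1⊕1⊕0 = 0
s4: b4⊕b5⊕b6⊕b7⊕b12⊕b13⊕b14⊕b15⊕b20⊕b21⊕b22⊕b23⊕b28⊕b29⊕b30⊕b31 = 1⊕0⊕0⊕1⊕1⊕0⊕0⊕1⊕1⊕1⊕1⊕0⊕1⊕1⊕1⊕0 = 0
s8: b8⊕b9⊕b10⊕b11⊕b12⊕b13⊕b14⊕b15⊕b24⊕b25⊕b26⊕b27⊕b28⊕b29⊕b30⊕b31 = 1⊕1⊕0⊕0⊕1⊕0⊕0⊕1⊕0⊕0⊕1⊕1⊕1⊕1⊕1⊕0 = 1
s16: b16⊕b17⊕b18⊕b19⊕b20⊕b21⊕b22⊕b23⊕b24⊕b25⊕b26⊕b27⊕b28⊕b29⊕b30⊕b31 = 0⊕1⊕1⊕1⊕1⊕1⊕1⊕0⊕0⊕0⊕1⊕1⊕1⊕1⊕1⊕0 = 1
Syndrome (s16...s1) = 11001 → position 25.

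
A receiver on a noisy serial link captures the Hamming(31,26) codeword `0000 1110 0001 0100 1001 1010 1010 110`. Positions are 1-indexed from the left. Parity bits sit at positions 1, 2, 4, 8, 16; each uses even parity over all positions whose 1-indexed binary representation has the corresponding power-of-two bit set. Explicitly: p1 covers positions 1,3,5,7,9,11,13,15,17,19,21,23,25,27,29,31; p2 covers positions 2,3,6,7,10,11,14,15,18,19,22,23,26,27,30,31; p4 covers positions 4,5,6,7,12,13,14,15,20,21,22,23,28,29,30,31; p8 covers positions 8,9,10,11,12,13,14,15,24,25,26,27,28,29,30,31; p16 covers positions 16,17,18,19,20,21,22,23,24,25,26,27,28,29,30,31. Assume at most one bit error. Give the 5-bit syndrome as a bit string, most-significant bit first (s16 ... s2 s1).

s1: b1⊕b3⊕b5⊕b7⊕b9⊕b11⊕b13⊕b15⊕b17⊕b19⊕b21⊕b23⊕b25⊕b27⊕b29⊕b31 = 0⊕0⊕1⊕1⊕0⊕0⊕0⊕0⊕1⊕0⊕1⊕1⊕1⊕1⊕1⊕0 = 0
s2: b2⊕b3⊕b6⊕b7⊕b10⊕b11⊕b14⊕b15⊕b18⊕b19⊕b22⊕b23⊕b26⊕b27⊕b30⊕b31 = 0⊕0⊕1⊕1⊕0⊕0⊕1⊕0⊕0⊕0⊕0⊕1⊕0⊕1⊕1⊕0 = 0
s4: b4⊕b5⊕b6⊕b7⊕b12⊕b13⊕b14⊕b15⊕b20⊕b21⊕b22⊕b23⊕b28⊕b29⊕b30⊕b31 = 0⊕1⊕1⊕1⊕1⊕0⊕1⊕0⊕1⊕1⊕0⊕1⊕0⊕1⊕1⊕0 = 0
s8: b8⊕b9⊕b10⊕b11⊕b12⊕b13⊕b14⊕b15⊕b24⊕b25⊕b26⊕b27⊕b28⊕b29⊕b30⊕b31 = 0⊕0⊕0⊕0⊕1⊕0⊕1⊕0⊕0⊕1⊕0⊕1⊕0⊕1⊕1⊕0 = 0
s16: b16⊕b17⊕b18⊕b19⊕b20⊕b21⊕b22⊕b23⊕b24⊕b25⊕b26⊕b27⊕b28⊕b29⊕b30⊕b31 = 0⊕1⊕0⊕0⊕1⊕1⊕0⊕1⊕0⊕1⊕0⊕1⊕0⊕1⊕1⊕0 = 0
Syndrome (s16...s1) = 00000 → position 0 (no error).

00000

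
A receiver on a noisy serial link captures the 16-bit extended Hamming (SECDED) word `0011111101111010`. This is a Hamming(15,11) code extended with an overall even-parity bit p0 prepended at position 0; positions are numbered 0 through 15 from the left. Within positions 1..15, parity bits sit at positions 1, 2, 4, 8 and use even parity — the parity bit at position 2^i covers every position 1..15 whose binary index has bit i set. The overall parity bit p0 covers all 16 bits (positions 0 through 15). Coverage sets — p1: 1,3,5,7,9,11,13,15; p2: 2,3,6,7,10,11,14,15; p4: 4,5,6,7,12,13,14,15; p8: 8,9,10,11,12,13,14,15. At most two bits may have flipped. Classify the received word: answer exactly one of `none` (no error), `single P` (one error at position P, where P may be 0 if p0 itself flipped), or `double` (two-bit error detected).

single 11

s1: b1⊕b3⊕b5⊕b7⊕b9⊕b11⊕b13⊕b15 = 0⊕1⊕1⊕1⊕1⊕1⊕0⊕0 = 1
s2: b2⊕b3⊕b6⊕b7⊕b10⊕b11⊕b14⊕b15 = 1⊕1⊕1⊕1⊕1⊕1⊕1⊕0 = 1
s4: b4⊕b5⊕b6⊕b7⊕b12⊕b13⊕b14⊕b15 = 1⊕1⊕1⊕1⊕1⊕0⊕1⊕0 = 0
s8: b8⊕b9⊕b10⊕b11⊕b12⊕b13⊕b14⊕b15 = 0⊕1⊕1⊕1⊕1⊕0⊕1⊕0 = 1
Syndrome (s8...s1) = 1011 → position 11.
Overall parity (XOR of all 16 bits, including p0): 0⊕0⊕1⊕1⊕1⊕1⊕1⊕1⊕0⊕1⊕1⊕1⊕1⊕0⊕1⊕0 = 1
Overall=1, syndrome position=11 → single-bit error at position 11.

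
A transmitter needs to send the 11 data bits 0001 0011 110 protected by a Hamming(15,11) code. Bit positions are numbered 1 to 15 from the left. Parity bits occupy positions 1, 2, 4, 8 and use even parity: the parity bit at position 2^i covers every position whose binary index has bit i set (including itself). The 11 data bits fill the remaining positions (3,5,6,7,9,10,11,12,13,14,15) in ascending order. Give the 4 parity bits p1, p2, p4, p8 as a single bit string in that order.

1100

Place data bits at non-power-of-two positions: b3=0, b5=0, b6=0, b7=1, b9=0, b10=0, b11=1, b12=1, b13=1, b14=1, b15=0.
p1 = XOR of data positions {3,5,7,9,11,13,15} = 0⊕0⊕1⊕0⊕1⊕1⊕0 = 1
p2 = XOR of data positions {3,6,7,10,11,14,15} = 0⊕0⊕1⊕0⊕1⊕1⊕0 = 1
p4 = XOR of data positions {5,6,7,12,13,14,15} = 0⊕0⊕1⊕1⊕1⊕1⊕0 = 0
p8 = XOR of data positions {9,10,11,12,13,14,15} = 0⊕0⊕1⊕1⊕1⊕1⊕0 = 0
Parity bits p1,p2,p4,p8 = 1100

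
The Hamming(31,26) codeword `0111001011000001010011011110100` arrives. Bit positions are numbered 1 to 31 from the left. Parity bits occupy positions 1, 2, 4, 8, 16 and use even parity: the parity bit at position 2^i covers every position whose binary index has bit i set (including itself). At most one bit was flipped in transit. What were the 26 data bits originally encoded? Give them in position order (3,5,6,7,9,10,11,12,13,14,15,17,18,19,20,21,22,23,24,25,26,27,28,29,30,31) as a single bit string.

10011100000010011011110000

s1: b1⊕b3⊕b5⊕b7⊕b9⊕b11⊕b13⊕b15⊕b17⊕b19⊕b21⊕b23⊕b25⊕b27⊕b29⊕b31 = 0⊕1⊕0⊕1⊕1⊕0⊕0⊕0⊕0⊕0⊕1⊕0⊕1⊕1⊕1⊕0 = 1
s2: b2⊕b3⊕b6⊕b7⊕b10⊕b11⊕b14⊕b15⊕b18⊕b19⊕b22⊕b23⊕b26⊕b27⊕b30⊕b31 = 1⊕1⊕0⊕1⊕1⊕0⊕0⊕0⊕1⊕0⊕1⊕0⊕1⊕1⊕0⊕0 = 0
s4: b4⊕b5⊕b6⊕b7⊕b12⊕b13⊕b14⊕b15⊕b20⊕b21⊕b22⊕b23⊕b28⊕b29⊕b30⊕b31 = 1⊕0⊕0⊕1⊕0⊕0⊕0⊕0⊕0⊕1⊕1⊕0⊕0⊕1⊕0⊕0 = 1
s8: b8⊕b9⊕b10⊕b11⊕b12⊕b13⊕b14⊕b15⊕b24⊕b25⊕b26⊕b27⊕b28⊕b29⊕b30⊕b31 = 0⊕1⊕1⊕0⊕0⊕0⊕0⊕0⊕1⊕1⊕1⊕1⊕0⊕1⊕0⊕0 = 1
s16: b16⊕b17⊕b18⊕b19⊕b20⊕b21⊕b22⊕b23⊕b24⊕b25⊕b26⊕b27⊕b28⊕b29⊕b30⊕b31 = 1⊕0⊕1⊕0⊕0⊕1⊕1⊕0⊕1⊕1⊕1⊕1⊕0⊕1⊕0⊕0 = 1
Syndrome (s16...s1) = 11101 → position 29.
Flip bit 29: corrected codeword = 0111001011000001010011011110000
Data bits at positions 3,5,6,7,9,10,11,12,13,14,15,17,18,19,20,21,22,23,24,25,26,27,28,29,30,31: 10011100000010011011110000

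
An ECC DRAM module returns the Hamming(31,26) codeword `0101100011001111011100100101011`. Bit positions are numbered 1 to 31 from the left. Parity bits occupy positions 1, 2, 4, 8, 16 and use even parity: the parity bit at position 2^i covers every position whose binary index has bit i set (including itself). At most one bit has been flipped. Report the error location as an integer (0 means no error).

25

s1: b1⊕b3⊕b5⊕b7⊕b9⊕b11⊕b13⊕b15⊕b17⊕b19⊕b21⊕b23⊕b25⊕b27⊕b29⊕b31 = 0⊕0⊕1⊕0⊕1⊕0⊕1⊕1⊕0⊕1⊕0⊕1⊕0⊕0⊕0⊕1 = 1
s2: b2⊕b3⊕b6⊕b7⊕b10⊕b11⊕b14⊕b15⊕b18⊕b19⊕b22⊕b23⊕b26⊕b27⊕b30⊕b31 = 1⊕0⊕0⊕0⊕1⊕0⊕1⊕1⊕1⊕1⊕0⊕1⊕1⊕0⊕1⊕1 = 0
s4: b4⊕b5⊕b6⊕b7⊕b12⊕b13⊕b14⊕b15⊕b20⊕b21⊕b22⊕b23⊕b28⊕b29⊕b30⊕b31 = 1⊕1⊕0⊕0⊕0⊕1⊕1⊕1⊕1⊕0⊕0⊕1⊕1⊕0⊕1⊕1 = 0
s8: b8⊕b9⊕b10⊕b11⊕b12⊕b13⊕b14⊕b15⊕b24⊕b25⊕b26⊕b27⊕b28⊕b29⊕b30⊕b31 = 0⊕1⊕1⊕0⊕0⊕1⊕1⊕1⊕0⊕0⊕1⊕0⊕1⊕0⊕1⊕1 = 1
s16: b16⊕b17⊕b18⊕b19⊕b20⊕b21⊕b22⊕b23⊕b24⊕b25⊕b26⊕b27⊕b28⊕b29⊕b30⊕b31 = 1⊕0⊕1⊕1⊕1⊕0⊕0⊕1⊕0⊕0⊕1⊕0⊕1⊕0⊕1⊕1 = 1
Syndrome (s16...s1) = 11001 → position 25.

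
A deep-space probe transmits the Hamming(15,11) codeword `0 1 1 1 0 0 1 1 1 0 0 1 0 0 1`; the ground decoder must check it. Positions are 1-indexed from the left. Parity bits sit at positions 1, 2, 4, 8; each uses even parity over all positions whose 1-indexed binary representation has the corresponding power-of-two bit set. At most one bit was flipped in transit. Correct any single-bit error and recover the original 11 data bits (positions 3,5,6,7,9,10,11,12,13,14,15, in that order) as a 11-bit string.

10011001001

s1: b1⊕b3⊕b5⊕b7⊕b9⊕b11⊕b13⊕b15 = 0⊕1⊕0⊕1⊕1⊕0⊕0⊕1 = 0
s2: b2⊕b3⊕b6⊕b7⊕b10⊕b11⊕b14⊕b15 = 1⊕1⊕0⊕1⊕0⊕0⊕0⊕1 = 0
s4: b4⊕b5⊕b6⊕b7⊕b12⊕b13⊕b14⊕b15 = 1⊕0⊕0⊕1⊕1⊕0⊕0⊕1 = 0
s8: b8⊕b9⊕b10⊕b11⊕b12⊕b13⊕b14⊕b15 = 1⊕1⊕0⊕0⊕1⊕0⊕0⊕1 = 0
Syndrome (s8...s1) = 0000 → position 0 (no error).
No correction needed.
Data bits at positions 3,5,6,7,9,10,11,12,13,14,15: 10011001001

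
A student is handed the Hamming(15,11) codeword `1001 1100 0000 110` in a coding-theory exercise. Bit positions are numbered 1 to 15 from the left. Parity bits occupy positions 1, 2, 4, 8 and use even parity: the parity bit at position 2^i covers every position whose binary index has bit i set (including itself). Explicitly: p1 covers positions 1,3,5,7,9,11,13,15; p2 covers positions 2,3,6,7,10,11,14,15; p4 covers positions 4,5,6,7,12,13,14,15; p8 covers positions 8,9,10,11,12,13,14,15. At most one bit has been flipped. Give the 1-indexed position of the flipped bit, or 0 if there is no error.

5

s1: b1⊕b3⊕b5⊕b7⊕b9⊕b11⊕b13⊕b15 = 1⊕0⊕1⊕0⊕0⊕0⊕1⊕0 = 1
s2: b2⊕b3⊕b6⊕b7⊕b10⊕b11⊕b14⊕b15 = 0⊕0⊕1⊕0⊕0⊕0⊕1⊕0 = 0
s4: b4⊕b5⊕b6⊕b7⊕b12⊕b13⊕b14⊕b15 = 1⊕1⊕1⊕0⊕0⊕1⊕1⊕0 = 1
s8: b8⊕b9⊕b10⊕b11⊕b12⊕b13⊕b14⊕b15 = 0⊕0⊕0⊕0⊕0⊕1⊕1⊕0 = 0
Syndrome (s8...s1) = 0101 → position 5.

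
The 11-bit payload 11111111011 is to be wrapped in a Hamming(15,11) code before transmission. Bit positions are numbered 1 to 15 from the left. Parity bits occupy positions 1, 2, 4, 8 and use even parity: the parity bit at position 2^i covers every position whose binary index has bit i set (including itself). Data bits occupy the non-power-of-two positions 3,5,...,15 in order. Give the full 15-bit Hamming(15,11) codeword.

Place data bits at non-power-of-two positions: b3=1, b5=1, b6=1, b7=1, b9=1, b10=1, b11=1, b12=1, b13=0, b14=1, b15=1.
p1 = XOR of data positions {3,5,7,9,11,13,15} = 1⊕1⊕1⊕1⊕1⊕0⊕1 = 0
p2 = XOR of data positions {3,6,7,10,11,14,15} = 1⊕1⊕1⊕1⊕1⊕1⊕1 = 1
p4 = XOR of data positions {5,6,7,12,13,14,15} = 1⊕1⊕1⊕1⊕0⊕1⊕1 = 0
p8 = XOR of data positions {9,10,11,12,13,14,15} = 1⊕1⊕1⊕1⊕0⊕1⊕1 = 0
Codeword b1..b15 = 011011101111011

011011101111011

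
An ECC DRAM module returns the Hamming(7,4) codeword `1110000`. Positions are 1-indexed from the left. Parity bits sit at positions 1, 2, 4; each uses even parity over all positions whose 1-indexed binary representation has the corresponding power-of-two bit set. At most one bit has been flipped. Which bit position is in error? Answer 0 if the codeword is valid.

s1: b1⊕b3⊕b5⊕b7 = 1⊕1⊕0⊕0 = 0
s2: b2⊕b3⊕b6⊕b7 = 1⊕1⊕0⊕0 = 0
s4: b4⊕b5⊕b6⊕b7 = 0⊕0⊕0⊕0 = 0
Syndrome (s4...s1) = 000 → position 0 (no error).

0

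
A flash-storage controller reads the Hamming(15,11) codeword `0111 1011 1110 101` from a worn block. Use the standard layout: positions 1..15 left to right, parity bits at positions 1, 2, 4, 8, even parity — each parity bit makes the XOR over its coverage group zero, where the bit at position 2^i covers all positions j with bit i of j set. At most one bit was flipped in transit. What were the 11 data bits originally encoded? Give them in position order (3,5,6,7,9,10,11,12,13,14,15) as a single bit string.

s1: b1⊕b3⊕b5⊕b7⊕b9⊕b11⊕b13⊕b15 = 0⊕1⊕1⊕1⊕1⊕1⊕1⊕1 = 1
s2: b2⊕b3⊕b6⊕b7⊕b10⊕b11⊕b14⊕b15 = 1⊕1⊕0⊕1⊕1⊕1⊕0⊕1 = 0
s4: b4⊕b5⊕b6⊕b7⊕b12⊕b13⊕b14⊕b15 = 1⊕1⊕0⊕1⊕0⊕1⊕0⊕1 = 1
s8: b8⊕b9⊕b10⊕b11⊕b12⊕b13⊕b14⊕b15 = 1⊕1⊕1⊕1⊕0⊕1⊕0⊕1 = 0
Syndrome (s8...s1) = 0101 → position 5.
Flip bit 5: corrected codeword = 011100111110101
Data bits at positions 3,5,6,7,9,10,11,12,13,14,15: 10011110101

10011110101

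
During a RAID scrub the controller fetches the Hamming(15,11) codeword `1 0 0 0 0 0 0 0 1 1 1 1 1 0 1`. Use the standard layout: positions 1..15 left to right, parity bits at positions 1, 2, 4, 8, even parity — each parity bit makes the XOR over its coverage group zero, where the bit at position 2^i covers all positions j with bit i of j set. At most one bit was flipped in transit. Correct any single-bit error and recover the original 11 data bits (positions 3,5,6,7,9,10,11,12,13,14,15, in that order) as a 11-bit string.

00011111101

s1: b1⊕b3⊕b5⊕b7⊕b9⊕b11⊕b13⊕b15 = 1⊕0⊕0⊕0⊕1⊕1⊕1⊕1 = 1
s2: b2⊕b3⊕b6⊕b7⊕b10⊕b11⊕b14⊕b15 = 0⊕0⊕0⊕0⊕1⊕1⊕0⊕1 = 1
s4: b4⊕b5⊕b6⊕b7⊕b12⊕b13⊕b14⊕b15 = 0⊕0⊕0⊕0⊕1⊕1⊕0⊕1 = 1
s8: b8⊕b9⊕b10⊕b11⊕b12⊕b13⊕b14⊕b15 = 0⊕1⊕1⊕1⊕1⊕1⊕0⊕1 = 0
Syndrome (s8...s1) = 0111 → position 7.
Flip bit 7: corrected codeword = 100000101111101
Data bits at positions 3,5,6,7,9,10,11,12,13,14,15: 00011111101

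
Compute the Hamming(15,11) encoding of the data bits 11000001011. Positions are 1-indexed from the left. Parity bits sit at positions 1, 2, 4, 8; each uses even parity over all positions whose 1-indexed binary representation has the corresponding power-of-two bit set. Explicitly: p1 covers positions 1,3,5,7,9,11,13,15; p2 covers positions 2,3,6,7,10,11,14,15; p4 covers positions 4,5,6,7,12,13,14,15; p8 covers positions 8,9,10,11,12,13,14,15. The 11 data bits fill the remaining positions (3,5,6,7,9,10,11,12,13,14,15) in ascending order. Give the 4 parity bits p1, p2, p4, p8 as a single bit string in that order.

Place data bits at non-power-of-two positions: b3=1, b5=1, b6=0, b7=0, b9=0, b10=0, b11=0, b12=1, b13=0, b14=1, b15=1.
p1 = XOR of data positions {3,5,7,9,11,13,15} = 1⊕1⊕0⊕0⊕0⊕0⊕1 = 1
p2 = XOR of data positions {3,6,7,10,11,14,15} = 1⊕0⊕0⊕0⊕0⊕1⊕1 = 1
p4 = XOR of data positions {5,6,7,12,13,14,15} = 1⊕0⊕0⊕1⊕0⊕1⊕1 = 0
p8 = XOR of data positions {9,10,11,12,13,14,15} = 0⊕0⊕0⊕1⊕0⊕1⊕1 = 1
Parity bits p1,p2,p4,p8 = 1101

1101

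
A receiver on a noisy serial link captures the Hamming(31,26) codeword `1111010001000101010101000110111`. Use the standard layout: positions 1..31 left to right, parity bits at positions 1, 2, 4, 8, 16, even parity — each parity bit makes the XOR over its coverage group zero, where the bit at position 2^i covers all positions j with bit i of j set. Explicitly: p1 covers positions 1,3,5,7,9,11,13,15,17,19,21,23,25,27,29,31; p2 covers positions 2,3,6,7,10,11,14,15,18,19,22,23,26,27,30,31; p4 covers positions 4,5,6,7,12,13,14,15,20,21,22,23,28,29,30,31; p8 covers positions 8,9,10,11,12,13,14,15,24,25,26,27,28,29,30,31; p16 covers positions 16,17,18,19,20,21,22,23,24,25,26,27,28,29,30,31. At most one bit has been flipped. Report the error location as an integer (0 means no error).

27

s1: b1⊕b3⊕b5⊕b7⊕b9⊕b11⊕b13⊕b15⊕b17⊕b19⊕b21⊕b23⊕b25⊕b27⊕b29⊕b31 = 1⊕1⊕0⊕0⊕0⊕0⊕0⊕0⊕0⊕0⊕0⊕0⊕0⊕1⊕1⊕1 = 1
s2: b2⊕b3⊕b6⊕b7⊕b10⊕b11⊕b14⊕b15⊕b18⊕b19⊕b22⊕b23⊕b26⊕b27⊕b30⊕b31 = 1⊕1⊕1⊕0⊕1⊕0⊕1⊕0⊕1⊕0⊕1⊕0⊕1⊕1⊕1⊕1 = 1
s4: b4⊕b5⊕b6⊕b7⊕b12⊕b13⊕b14⊕b15⊕b20⊕b21⊕b22⊕b23⊕b28⊕b29⊕b30⊕b31 = 1⊕0⊕1⊕0⊕0⊕0⊕1⊕0⊕1⊕0⊕1⊕0⊕0⊕1⊕1⊕1 = 0
s8: b8⊕b9⊕b10⊕b11⊕b12⊕b13⊕b14⊕b15⊕b24⊕b25⊕b26⊕b27⊕b28⊕b29⊕b30⊕b31 = 0⊕0⊕1⊕0⊕0⊕0⊕1⊕0⊕0⊕0⊕1⊕1⊕0⊕1⊕1⊕1 = 1
s16: b16⊕b17⊕b18⊕b19⊕b20⊕b21⊕b22⊕b23⊕b24⊕b25⊕b26⊕b27⊕b28⊕b29⊕b30⊕b31 = 1⊕0⊕1⊕0⊕1⊕0⊕1⊕0⊕0⊕0⊕1⊕1⊕0⊕1⊕1⊕1 = 1
Syndrome (s16...s1) = 11011 → position 27.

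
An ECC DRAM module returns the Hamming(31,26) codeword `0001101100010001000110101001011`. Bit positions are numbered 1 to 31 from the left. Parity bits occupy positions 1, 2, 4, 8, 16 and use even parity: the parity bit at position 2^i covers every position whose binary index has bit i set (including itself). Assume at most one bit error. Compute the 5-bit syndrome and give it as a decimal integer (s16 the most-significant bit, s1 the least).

0

s1: b1⊕b3⊕b5⊕b7⊕b9⊕b11⊕b13⊕b15⊕b17⊕b19⊕b21⊕b23⊕b25⊕b27⊕b29⊕b31 = 0⊕0⊕1⊕1⊕0⊕0⊕0⊕0⊕0⊕0⊕1⊕1⊕1⊕0⊕0⊕1 = 0
s2: b2⊕b3⊕b6⊕b7⊕b10⊕b11⊕b14⊕b15⊕b18⊕b19⊕b22⊕b23⊕b26⊕b27⊕b30⊕b31 = 0⊕0⊕0⊕1⊕0⊕0⊕0⊕0⊕0⊕0⊕0⊕1⊕0⊕0⊕1⊕1 = 0
s4: b4⊕b5⊕b6⊕b7⊕b12⊕b13⊕b14⊕b15⊕b20⊕b21⊕b22⊕b23⊕b28⊕b29⊕b30⊕b31 = 1⊕1⊕0⊕1⊕1⊕0⊕0⊕0⊕1⊕1⊕0⊕1⊕1⊕0⊕1⊕1 = 0
s8: b8⊕b9⊕b10⊕b11⊕b12⊕b13⊕b14⊕b15⊕b24⊕b25⊕b26⊕b27⊕b28⊕b29⊕b30⊕b31 = 1⊕0⊕0⊕0⊕1⊕0⊕0⊕0⊕0⊕1⊕0⊕0⊕1⊕0⊕1⊕1 = 0
s16: b16⊕b17⊕b18⊕b19⊕b20⊕b21⊕b22⊕b23⊕b24⊕b25⊕b26⊕b27⊕b28⊕b29⊕b30⊕b31 = 1⊕0⊕0⊕0⊕1⊕1⊕0⊕1⊕0⊕1⊕0⊕0⊕1⊕0⊕1⊕1 = 0
Syndrome (s16...s1) = 00000 → position 0 (no error).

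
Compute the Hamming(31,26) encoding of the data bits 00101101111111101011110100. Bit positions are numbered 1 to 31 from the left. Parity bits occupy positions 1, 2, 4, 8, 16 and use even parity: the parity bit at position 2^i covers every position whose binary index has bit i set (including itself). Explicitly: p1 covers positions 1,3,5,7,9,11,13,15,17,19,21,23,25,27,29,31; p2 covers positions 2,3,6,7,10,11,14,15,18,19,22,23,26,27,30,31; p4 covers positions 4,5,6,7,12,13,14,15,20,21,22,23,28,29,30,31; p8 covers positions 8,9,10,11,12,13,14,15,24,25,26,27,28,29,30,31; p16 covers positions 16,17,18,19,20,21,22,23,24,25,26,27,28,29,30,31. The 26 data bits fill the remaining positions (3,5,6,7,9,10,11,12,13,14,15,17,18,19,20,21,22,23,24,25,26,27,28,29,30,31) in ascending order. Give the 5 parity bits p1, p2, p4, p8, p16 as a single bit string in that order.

Place data bits at non-power-of-two positions: b3=0, b5=0, b6=1, b7=0, b9=1, b10=1, b11=0, b12=1, b13=1, b14=1, b15=1, b17=1, b18=1, b19=1, b20=1, b21=0, b22=1, b23=0, b24=1, b25=1, b26=1, b27=1, b28=0, b29=1, b30=0, b31=0.
p1 = XOR of data positions {3,5,7,9,11,13,15,17,19,21,23,25,27,29,31} = 0⊕0⊕0⊕1⊕0⊕1⊕1⊕1⊕1⊕0⊕0⊕1⊕1⊕1⊕0 = 0
p2 = XOR of data positions {3,6,7,10,11,14,15,18,19,22,23,26,27,30,31} = 0⊕1⊕0⊕1⊕0⊕1⊕1⊕1⊕1⊕1⊕0⊕1⊕1⊕0⊕0 = 1
p4 = XOR of data positions {5,6,7,12,13,14,15,20,21,22,23,28,29,30,31} = 0⊕1⊕0⊕1⊕1⊕1⊕1⊕1⊕0⊕1⊕0⊕0⊕1⊕0⊕0 = 0
p8 = XOR of data positions {9,10,11,12,13,14,15,24,25,26,27,28,29,30,31} = 1⊕1⊕0⊕1⊕1⊕1⊕1⊕1⊕1⊕1⊕1⊕0⊕1⊕0⊕0 = 1
p16 = XOR of data positions {17,18,19,20,21,22,23,24,25,26,27,28,29,30,31} = 1⊕1⊕1⊕1⊕0⊕1⊕0⊕1⊕1⊕1⊕1⊕0⊕1⊕0⊕0 = 0
Parity bits p1,p2,p4,p8,p16 = 01010

01010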